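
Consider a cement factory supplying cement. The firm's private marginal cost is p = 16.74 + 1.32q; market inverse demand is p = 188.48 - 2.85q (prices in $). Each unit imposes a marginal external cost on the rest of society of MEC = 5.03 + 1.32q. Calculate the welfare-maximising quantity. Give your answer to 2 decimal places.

q* = 30.37

Social marginal cost = private MC + MEC = 21.77 + 2.64q.
Set SMC = demand: 21.77 + 2.64q = 188.48 - 2.85q → q* = 30.3661.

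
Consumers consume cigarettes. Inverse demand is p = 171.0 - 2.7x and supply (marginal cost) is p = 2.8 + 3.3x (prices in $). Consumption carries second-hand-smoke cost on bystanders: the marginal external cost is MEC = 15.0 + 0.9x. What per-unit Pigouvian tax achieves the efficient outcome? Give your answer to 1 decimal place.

Social marginal benefit = demand − MEC = 156.0 - 3.6x.
Set SMB = MC: 156.0 - 3.6x = 2.8 + 3.3x → x* = 22.2029.
The Pigouvian tax equals MEC at x*: 15.0 + 0.9×22.2029 = 34.9826.

tax = $35.0 per unit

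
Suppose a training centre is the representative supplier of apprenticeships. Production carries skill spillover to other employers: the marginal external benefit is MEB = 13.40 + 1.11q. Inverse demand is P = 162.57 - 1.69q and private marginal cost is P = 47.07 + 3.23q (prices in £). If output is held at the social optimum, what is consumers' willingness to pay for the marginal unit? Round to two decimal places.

P = £105.39

Social marginal cost = private MC − MEB = 33.67 + 2.12q.
Set SMC = demand: 33.67 + 2.12q = 162.57 - 1.69q → q* = 33.8320.
Consumer price on the demand curve at q*: 162.57 − 1.69×33.8320 = 105.3939.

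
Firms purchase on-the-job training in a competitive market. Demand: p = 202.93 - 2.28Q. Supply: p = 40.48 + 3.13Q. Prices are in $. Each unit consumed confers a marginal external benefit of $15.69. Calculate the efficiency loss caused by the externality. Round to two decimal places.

DWL = $22.75

Market equilibrium (private): 40.48 + 3.13Q = 202.93 - 2.28Q → Q_m = 30.0277.
Social marginal benefit = demand + MEB = 218.62 - 2.28Q.
Set SMB = MC: 218.62 - 2.28Q = 40.48 + 3.13Q → Q* = 32.9279.
Height of the DWL triangle at Q_m is SMB(Q_m) − MC(Q_m) = MEB(Q_m) = 15.6900.
DWL = ½ × 2.9002 × 15.6900 = 22.7521.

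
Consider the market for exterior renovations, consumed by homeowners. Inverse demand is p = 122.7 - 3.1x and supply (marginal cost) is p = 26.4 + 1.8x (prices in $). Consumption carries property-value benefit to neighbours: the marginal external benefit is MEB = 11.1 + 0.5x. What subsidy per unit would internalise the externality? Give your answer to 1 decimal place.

Social marginal benefit = demand + MEB = 133.8 - 2.6x.
Set SMB = MC: 133.8 - 2.6x = 26.4 + 1.8x → x* = 24.4091.
The Pigouvian subsidy equals MEB at x*: 11.1 + 0.5×24.4091 = 23.3046.

subsidy = $23.3 per unit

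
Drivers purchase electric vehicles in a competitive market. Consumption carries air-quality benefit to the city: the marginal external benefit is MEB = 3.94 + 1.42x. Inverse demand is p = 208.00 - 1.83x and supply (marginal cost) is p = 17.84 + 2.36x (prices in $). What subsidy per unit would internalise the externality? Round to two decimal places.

subsidy = $103.44 per unit

Social marginal benefit = demand + MEB = 211.94 - 0.41x.
Set SMB = MC: 211.94 - 0.41x = 17.84 + 2.36x → x* = 70.0722.
The Pigouvian subsidy equals MEB at x*: 3.94 + 1.42×70.0722 = 103.4425.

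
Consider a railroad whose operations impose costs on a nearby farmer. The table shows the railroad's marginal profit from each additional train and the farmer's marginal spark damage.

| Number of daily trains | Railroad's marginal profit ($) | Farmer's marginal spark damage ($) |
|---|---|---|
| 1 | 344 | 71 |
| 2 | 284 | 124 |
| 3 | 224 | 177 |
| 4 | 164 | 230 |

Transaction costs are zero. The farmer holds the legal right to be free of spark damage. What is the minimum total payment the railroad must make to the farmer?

Efficient level: marginal profit ≥ marginal spark damage through level 3, so k* = 3.
With the farmer holding the right, the railroad must at least compensate total damage at k*: 71 + 124 + 177 = 372.

$372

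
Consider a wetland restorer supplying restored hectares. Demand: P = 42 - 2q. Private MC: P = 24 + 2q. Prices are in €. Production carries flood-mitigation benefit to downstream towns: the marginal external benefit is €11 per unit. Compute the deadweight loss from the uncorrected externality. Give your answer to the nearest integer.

DWL = €15

Market equilibrium (private): 24 + 2q = 42 - 2q → q_m = 4.5000.
Social marginal cost = private MC − MEB = 13 + 2q.
Set SMC = demand: 13 + 2q = 42 - 2q → q* = 7.2500.
Height of the DWL triangle at q_m is demand(q_m) − SMC(q_m) = MEB(q_m) = 11.0000.
DWL = ½ × 2.7500 × 11.0000 = 15.1250.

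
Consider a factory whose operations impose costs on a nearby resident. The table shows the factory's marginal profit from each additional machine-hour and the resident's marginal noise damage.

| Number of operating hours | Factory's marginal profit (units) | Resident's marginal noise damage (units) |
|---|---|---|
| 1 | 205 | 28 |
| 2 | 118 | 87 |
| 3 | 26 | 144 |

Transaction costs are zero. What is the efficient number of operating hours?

Bargaining reaches the level where marginal profit last exceeds marginal noise damage.
That holds through level 2 (118 ≥ 87) but not at 3 (26 < 144).

2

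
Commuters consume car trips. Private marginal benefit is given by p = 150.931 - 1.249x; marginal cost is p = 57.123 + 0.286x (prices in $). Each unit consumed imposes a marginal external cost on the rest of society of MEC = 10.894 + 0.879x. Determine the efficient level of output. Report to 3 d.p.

x* = 34.347

Social marginal benefit = demand − MEC = 140.037 - 2.128x.
Set SMB = MC: 140.037 - 2.128x = 57.123 + 0.286x → x* = 34.3471.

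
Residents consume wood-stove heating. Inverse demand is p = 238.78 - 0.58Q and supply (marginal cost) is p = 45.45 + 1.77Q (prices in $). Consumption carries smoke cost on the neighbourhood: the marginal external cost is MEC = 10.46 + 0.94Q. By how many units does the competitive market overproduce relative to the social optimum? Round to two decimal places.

Market equilibrium (private): 45.45 + 1.77Q = 238.78 - 0.58Q → Q_m = 82.2681.
Social marginal benefit = demand − MEC = 228.32 - 1.52Q.
Set SMB = MC: 228.32 - 1.52Q = 45.45 + 1.77Q → Q* = 55.5836.
Gap = |82.2681 − 55.5836| = 26.6845.

26.68 units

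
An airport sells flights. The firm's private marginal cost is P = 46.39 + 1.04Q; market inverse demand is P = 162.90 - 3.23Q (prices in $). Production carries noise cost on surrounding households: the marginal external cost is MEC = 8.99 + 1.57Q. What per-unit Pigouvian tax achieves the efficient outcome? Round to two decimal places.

tax = $37.90 per unit

Social marginal cost = private MC + MEC = 55.38 + 2.61Q.
Set SMC = demand: 55.38 + 2.61Q = 162.90 - 3.23Q → Q* = 18.4110.
The Pigouvian tax equals MEC at Q*: 8.99 + 1.57×18.4110 = 37.8953.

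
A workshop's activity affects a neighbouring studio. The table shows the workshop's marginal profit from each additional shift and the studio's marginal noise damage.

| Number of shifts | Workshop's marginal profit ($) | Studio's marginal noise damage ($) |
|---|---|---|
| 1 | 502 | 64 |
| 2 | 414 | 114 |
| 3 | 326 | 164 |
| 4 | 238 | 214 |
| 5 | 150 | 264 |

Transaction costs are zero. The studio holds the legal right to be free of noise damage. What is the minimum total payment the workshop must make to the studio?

$556

Efficient level: marginal profit ≥ marginal noise damage through level 4, so k* = 4.
With the studio holding the right, the workshop must at least compensate total damage at k*: 64 + 114 + 164 + 214 = 556.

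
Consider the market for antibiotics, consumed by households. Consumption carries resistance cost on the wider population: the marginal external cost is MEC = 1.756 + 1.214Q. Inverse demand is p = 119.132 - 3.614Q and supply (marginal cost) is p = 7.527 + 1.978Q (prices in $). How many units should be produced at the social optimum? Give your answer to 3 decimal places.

Social marginal benefit = demand − MEC = 117.376 - 4.828Q.
Set SMB = MC: 117.376 - 4.828Q = 7.527 + 1.978Q → Q* = 16.1400.

Q* = 16.140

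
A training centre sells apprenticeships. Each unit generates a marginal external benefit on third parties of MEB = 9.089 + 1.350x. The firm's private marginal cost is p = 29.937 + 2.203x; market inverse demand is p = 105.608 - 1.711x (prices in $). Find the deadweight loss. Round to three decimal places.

Market equilibrium (private): 29.937 + 2.203x = 105.608 - 1.711x → x_m = 19.3334.
Social marginal cost = private MC − MEB = 20.848 + 0.853x.
Set SMC = demand: 20.848 + 0.853x = 105.608 - 1.711x → x* = 33.0577.
Between x* and x_m the wedge demand − SMC runs linearly from 0 to MEB(x_m), so the loss is a triangle.
DWL = ½ × 13.7243 × 35.1891 = 241.4729.

DWL = $241.473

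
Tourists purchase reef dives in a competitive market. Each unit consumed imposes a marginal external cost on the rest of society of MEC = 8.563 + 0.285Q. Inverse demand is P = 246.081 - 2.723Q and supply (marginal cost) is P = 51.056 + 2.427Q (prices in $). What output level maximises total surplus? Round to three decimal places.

Social marginal benefit = demand − MEC = 237.518 - 3.008Q.
Set SMB = MC: 237.518 - 3.008Q = 51.056 + 2.427Q → Q* = 34.3076.

Q* = 34.308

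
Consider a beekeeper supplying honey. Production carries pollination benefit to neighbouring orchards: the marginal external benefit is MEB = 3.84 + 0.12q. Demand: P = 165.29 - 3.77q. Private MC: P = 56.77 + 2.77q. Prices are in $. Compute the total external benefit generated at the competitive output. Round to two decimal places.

$80.24

Market equilibrium (private): 56.77 + 2.77q = 165.29 - 3.77q → q_m = 16.5933.
Total external benefit = ∫₀^{q_m} (3.84 + 0.12q) dq = 3.84×16.5933 + ½×0.12×16.5933² = 80.2385.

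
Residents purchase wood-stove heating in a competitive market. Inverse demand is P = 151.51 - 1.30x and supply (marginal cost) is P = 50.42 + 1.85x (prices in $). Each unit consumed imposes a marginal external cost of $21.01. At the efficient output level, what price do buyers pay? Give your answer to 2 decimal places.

Social marginal benefit = demand − MEC = 130.50 - 1.30x.
Set SMB = MC: 130.50 - 1.30x = 50.42 + 1.85x → x* = 25.4222.
Consumer price on the demand curve at x*: 151.51 − 1.30×25.4222 = 118.4611.

P = $118.46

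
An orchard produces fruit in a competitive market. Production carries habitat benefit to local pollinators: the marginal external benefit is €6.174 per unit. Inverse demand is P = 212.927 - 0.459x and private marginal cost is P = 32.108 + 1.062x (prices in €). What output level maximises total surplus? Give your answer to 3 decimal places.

x* = 122.941

Social marginal cost = private MC − MEB = 25.934 + 1.062x.
Set SMC = demand: 25.934 + 1.062x = 212.927 - 0.459x → x* = 122.9408.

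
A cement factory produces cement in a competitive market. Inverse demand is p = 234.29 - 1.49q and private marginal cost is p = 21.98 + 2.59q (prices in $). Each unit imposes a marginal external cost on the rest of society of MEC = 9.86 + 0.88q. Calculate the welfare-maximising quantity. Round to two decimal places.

q* = 40.82

Social marginal cost = private MC + MEC = 31.84 + 3.47q.
Set SMC = demand: 31.84 + 3.47q = 234.29 - 1.49q → q* = 40.8165.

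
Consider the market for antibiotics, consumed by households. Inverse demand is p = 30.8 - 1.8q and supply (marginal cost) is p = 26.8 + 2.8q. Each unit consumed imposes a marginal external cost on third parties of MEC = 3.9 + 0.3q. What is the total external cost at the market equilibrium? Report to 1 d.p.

3.5

Market equilibrium (private): 26.8 + 2.8q = 30.8 - 1.8q → q_m = 0.8696.
Total external cost = ∫₀^{q_m} (3.9 + 0.3q) dq = 3.9×0.8696 + ½×0.3×0.8696² = 3.5049.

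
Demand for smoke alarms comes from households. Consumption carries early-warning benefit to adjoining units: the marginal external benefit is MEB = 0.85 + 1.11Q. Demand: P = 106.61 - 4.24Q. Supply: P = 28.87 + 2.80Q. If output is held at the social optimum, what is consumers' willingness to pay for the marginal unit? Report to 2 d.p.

Social marginal benefit = demand + MEB = 107.46 - 3.13Q.
Set SMB = MC: 107.46 - 3.13Q = 28.87 + 2.80Q → Q* = 13.2530.
Consumer price on the demand curve at Q*: 106.61 − 4.24×13.2530 = 50.4173.

P = 50.42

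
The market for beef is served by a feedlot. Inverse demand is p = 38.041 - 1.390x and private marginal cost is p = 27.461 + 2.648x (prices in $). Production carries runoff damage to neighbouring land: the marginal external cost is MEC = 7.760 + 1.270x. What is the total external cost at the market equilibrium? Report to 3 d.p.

$24.691

Market equilibrium (private): 27.461 + 2.648x = 38.041 - 1.390x → x_m = 2.6201.
Total external cost = ∫₀^{x_m} (7.760 + 1.270x) dx = 7.760×2.6201 + ½×1.270×2.6201² = 24.6912.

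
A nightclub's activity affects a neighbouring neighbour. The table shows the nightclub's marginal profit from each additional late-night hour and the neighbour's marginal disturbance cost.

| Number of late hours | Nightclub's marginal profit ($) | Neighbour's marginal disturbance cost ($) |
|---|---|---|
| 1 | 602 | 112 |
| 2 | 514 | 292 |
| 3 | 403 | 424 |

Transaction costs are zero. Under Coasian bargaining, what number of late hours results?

2

Bargaining reaches the level where marginal profit last exceeds marginal disturbance cost.
That holds through level 2 (514 ≥ 292) but not at 3 (403 < 424).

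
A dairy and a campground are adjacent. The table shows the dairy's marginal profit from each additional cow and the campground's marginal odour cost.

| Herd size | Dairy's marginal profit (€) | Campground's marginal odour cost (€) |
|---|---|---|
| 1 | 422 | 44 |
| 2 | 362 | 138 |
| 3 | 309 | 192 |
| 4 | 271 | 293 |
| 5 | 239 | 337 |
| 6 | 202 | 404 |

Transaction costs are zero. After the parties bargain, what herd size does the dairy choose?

Bargaining reaches the level where marginal profit last exceeds marginal odour cost.
That holds through level 3 (309 ≥ 192) but not at 4 (271 < 293).

3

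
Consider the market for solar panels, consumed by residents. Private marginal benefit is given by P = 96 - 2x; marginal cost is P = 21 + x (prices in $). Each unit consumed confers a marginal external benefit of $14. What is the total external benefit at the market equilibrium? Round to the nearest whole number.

Market equilibrium (private): 21 + x = 96 - 2x → x_m = 25.0000.
Total external benefit = MEB × x_m = 14 × 25.0000 = 350.0000.

$350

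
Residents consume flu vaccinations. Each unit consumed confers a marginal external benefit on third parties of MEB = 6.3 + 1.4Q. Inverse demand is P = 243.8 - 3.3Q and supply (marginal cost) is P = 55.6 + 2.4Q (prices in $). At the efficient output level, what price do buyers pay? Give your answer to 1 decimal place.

P = $94.5

Social marginal benefit = demand + MEB = 250.1 - 1.9Q.
Set SMB = MC: 250.1 - 1.9Q = 55.6 + 2.4Q → Q* = 45.2326.
Consumer price on the demand curve at Q*: 243.8 − 3.3×45.2326 = 94.5324.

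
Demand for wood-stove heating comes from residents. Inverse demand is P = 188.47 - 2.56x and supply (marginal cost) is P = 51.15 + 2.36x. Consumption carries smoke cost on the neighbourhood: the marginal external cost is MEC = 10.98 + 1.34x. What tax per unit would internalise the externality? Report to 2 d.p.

tax = 38.02 per unit

Social marginal benefit = demand − MEC = 177.49 - 3.90x.
Set SMB = MC: 177.49 - 3.90x = 51.15 + 2.36x → x* = 20.1821.
The Pigouvian tax equals MEC at x*: 10.98 + 1.34×20.1821 = 38.0240.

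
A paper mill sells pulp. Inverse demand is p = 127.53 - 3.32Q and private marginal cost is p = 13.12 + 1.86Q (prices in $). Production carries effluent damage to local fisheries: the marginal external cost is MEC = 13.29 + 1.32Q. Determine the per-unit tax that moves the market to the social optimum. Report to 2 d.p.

tax = $33.83 per unit

Social marginal cost = private MC + MEC = 26.41 + 3.18Q.
Set SMC = demand: 26.41 + 3.18Q = 127.53 - 3.32Q → Q* = 15.5569.
The Pigouvian tax equals MEC at Q*: 13.29 + 1.32×15.5569 = 33.8251.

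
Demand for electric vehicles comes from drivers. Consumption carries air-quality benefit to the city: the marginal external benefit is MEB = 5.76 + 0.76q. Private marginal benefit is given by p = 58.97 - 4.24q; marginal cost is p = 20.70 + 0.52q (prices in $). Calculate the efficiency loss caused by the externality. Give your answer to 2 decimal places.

Market equilibrium (private): 20.70 + 0.52q = 58.97 - 4.24q → q_m = 8.0399.
Social marginal benefit = demand + MEB = 64.73 - 3.48q.
Set SMB = MC: 64.73 - 3.48q = 20.70 + 0.52q → q* = 11.0075.
The welfare-loss triangle has base |q_m − q*| and height MEB(q_m) (the vertical gap between SMB and MC is zero at q* and MEB at q_m).
DWL = ½ × 2.9676 × 11.8703 = 17.6132.

DWL = $17.61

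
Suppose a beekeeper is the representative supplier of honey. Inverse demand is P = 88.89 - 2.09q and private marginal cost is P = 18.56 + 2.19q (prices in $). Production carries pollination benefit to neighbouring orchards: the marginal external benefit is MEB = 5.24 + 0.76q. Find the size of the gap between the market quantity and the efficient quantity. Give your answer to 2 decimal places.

Market equilibrium (private): 18.56 + 2.19q = 88.89 - 2.09q → q_m = 16.4322.
Social marginal cost = private MC − MEB = 13.32 + 1.43q.
Set SMC = demand: 13.32 + 1.43q = 88.89 - 2.09q → q* = 21.4688.
Gap = |16.4322 − 21.4688| = 5.0366.

5.04 units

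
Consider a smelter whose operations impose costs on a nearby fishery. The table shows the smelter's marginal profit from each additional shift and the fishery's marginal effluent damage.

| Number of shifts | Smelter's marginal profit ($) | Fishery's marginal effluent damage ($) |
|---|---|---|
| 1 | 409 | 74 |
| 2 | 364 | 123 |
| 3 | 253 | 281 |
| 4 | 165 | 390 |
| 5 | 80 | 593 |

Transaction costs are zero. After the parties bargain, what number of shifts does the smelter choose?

Bargaining reaches the level where marginal profit last exceeds marginal effluent damage.
That holds through level 2 (364 ≥ 123) but not at 3 (253 < 281).

2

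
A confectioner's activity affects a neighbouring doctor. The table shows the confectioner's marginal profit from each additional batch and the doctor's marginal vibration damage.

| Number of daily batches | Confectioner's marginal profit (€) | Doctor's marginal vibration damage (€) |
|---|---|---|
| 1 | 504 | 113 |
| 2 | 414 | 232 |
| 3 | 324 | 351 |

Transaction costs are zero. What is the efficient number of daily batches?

2

Bargaining reaches the level where marginal profit last exceeds marginal vibration damage.
That holds through level 2 (414 ≥ 232) but not at 3 (324 < 351).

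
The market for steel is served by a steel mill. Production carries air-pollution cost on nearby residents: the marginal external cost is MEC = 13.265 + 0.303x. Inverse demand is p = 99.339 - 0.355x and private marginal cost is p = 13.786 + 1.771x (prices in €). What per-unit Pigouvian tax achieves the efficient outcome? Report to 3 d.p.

Social marginal cost = private MC + MEC = 27.051 + 2.074x.
Set SMC = demand: 27.051 + 2.074x = 99.339 - 0.355x → x* = 29.7604.
The Pigouvian tax equals MEC at x*: 13.265 + 0.303×29.7604 = 22.2824.

tax = €22.282 per unit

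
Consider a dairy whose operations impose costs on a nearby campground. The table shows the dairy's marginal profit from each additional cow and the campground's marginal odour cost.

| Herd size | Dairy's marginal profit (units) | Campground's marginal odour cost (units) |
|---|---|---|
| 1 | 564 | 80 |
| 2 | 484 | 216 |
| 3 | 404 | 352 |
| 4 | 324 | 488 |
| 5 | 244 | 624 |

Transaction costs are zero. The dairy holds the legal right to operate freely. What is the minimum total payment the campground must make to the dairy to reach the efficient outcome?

568

Left alone the dairy would choose level 5 (marginal profit stays positive).
Efficient level: k* = 3 (marginal profit ≥ marginal odour cost through 3).
The campground must at least cover the dairy's forgone profit from cutting 5→3: 324 + 244 = 568.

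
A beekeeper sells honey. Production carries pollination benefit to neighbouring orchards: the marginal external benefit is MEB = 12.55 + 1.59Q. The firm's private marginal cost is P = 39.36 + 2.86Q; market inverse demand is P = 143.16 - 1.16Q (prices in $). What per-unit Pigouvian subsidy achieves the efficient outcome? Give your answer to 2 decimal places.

subsidy = $88.68 per unit

Social marginal cost = private MC − MEB = 26.81 + 1.27Q.
Set SMC = demand: 26.81 + 1.27Q = 143.16 - 1.16Q → Q* = 47.8807.
The Pigouvian subsidy equals MEB at Q*: 12.55 + 1.59×47.8807 = 88.6803.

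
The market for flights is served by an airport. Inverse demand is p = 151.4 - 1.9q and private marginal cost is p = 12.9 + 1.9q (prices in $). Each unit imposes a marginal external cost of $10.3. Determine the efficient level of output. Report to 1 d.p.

Social marginal cost = private MC + MEC = 23.2 + 1.9q.
Set SMC = demand: 23.2 + 1.9q = 151.4 - 1.9q → q* = 33.7368.

q* = 33.7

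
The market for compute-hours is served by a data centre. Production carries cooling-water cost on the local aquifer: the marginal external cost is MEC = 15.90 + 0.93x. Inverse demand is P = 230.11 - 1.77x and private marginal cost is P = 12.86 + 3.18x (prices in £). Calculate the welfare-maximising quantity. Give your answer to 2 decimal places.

Social marginal cost = private MC + MEC = 28.76 + 4.11x.
Set SMC = demand: 28.76 + 4.11x = 230.11 - 1.77x → x* = 34.2432.

x* = 34.24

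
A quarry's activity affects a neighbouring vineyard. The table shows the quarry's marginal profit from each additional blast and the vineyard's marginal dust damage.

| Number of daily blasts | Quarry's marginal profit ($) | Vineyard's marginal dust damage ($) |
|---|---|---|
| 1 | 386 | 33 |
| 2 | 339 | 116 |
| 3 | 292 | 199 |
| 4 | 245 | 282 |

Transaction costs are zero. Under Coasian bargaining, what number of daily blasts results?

3

Bargaining reaches the level where marginal profit last exceeds marginal dust damage.
That holds through level 3 (292 ≥ 199) but not at 4 (245 < 282).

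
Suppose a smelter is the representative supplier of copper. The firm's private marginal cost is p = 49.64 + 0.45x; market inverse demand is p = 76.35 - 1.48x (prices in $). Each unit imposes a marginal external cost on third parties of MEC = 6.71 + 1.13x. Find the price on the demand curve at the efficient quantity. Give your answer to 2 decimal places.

P = $66.68

Social marginal cost = private MC + MEC = 56.35 + 1.58x.
Set SMC = demand: 56.35 + 1.58x = 76.35 - 1.48x → x* = 6.5359.
Consumer price on the demand curve at x*: 76.35 − 1.48×6.5359 = 66.6769.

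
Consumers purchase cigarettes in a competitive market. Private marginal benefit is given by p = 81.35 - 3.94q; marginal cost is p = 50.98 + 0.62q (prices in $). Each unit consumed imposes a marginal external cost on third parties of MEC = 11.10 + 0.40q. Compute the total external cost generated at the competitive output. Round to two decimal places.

Market equilibrium (private): 50.98 + 0.62q = 81.35 - 3.94q → q_m = 6.6601.
Total external cost = ∫₀^{q_m} (11.10 + 0.40q) dq = 11.10×6.6601 + ½×0.40×6.6601² = 82.7985.

$82.80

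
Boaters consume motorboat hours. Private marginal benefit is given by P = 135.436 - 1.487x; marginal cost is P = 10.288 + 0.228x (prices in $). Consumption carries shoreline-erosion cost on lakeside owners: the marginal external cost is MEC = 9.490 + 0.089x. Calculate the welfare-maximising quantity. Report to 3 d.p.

Social marginal benefit = demand − MEC = 125.946 - 1.576x.
Set SMB = MC: 125.946 - 1.576x = 10.288 + 0.228x → x* = 64.1120.

x* = 64.112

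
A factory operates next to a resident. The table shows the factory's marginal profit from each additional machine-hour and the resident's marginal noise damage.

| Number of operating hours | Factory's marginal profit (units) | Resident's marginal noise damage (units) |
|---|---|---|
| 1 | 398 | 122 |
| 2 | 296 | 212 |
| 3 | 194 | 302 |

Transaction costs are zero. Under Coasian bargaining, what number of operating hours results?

2

Bargaining reaches the level where marginal profit last exceeds marginal noise damage.
That holds through level 2 (296 ≥ 212) but not at 3 (194 < 302).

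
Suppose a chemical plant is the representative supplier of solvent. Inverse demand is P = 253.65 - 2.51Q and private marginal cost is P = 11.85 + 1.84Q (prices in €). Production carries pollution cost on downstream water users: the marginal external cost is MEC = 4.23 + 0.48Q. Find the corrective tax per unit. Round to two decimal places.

Social marginal cost = private MC + MEC = 16.08 + 2.32Q.
Set SMC = demand: 16.08 + 2.32Q = 253.65 - 2.51Q → Q* = 49.1863.
The Pigouvian tax equals MEC at Q*: 4.23 + 0.48×49.1863 = 27.8394.

tax = €27.84 per unit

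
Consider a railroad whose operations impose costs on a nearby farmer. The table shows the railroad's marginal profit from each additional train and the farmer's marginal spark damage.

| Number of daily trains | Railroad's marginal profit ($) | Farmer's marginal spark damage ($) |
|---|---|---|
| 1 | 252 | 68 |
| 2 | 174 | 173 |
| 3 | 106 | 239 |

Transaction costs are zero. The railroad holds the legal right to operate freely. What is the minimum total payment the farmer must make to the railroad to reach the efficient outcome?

Left alone the railroad would choose level 3 (marginal profit stays positive).
Efficient level: k* = 2 (marginal profit ≥ marginal spark damage through 2).
The farmer must at least cover the railroad's forgone profit from cutting 3→2: 106 = 106.

$106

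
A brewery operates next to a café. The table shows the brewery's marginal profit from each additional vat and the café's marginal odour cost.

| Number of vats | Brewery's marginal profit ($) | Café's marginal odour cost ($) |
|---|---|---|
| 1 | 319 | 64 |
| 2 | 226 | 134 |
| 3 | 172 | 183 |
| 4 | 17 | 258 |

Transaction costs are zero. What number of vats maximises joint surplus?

Bargaining reaches the level where marginal profit last exceeds marginal odour cost.
That holds through level 2 (226 ≥ 134) but not at 3 (172 < 183).

2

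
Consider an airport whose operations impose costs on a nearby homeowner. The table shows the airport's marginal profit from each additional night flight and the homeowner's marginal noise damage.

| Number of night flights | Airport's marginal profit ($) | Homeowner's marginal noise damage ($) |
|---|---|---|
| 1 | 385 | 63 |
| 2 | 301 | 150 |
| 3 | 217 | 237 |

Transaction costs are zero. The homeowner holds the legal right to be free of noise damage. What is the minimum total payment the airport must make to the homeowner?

Efficient level: marginal profit ≥ marginal noise damage through level 2, so k* = 2.
With the homeowner holding the right, the airport must at least compensate total damage at k*: 63 + 150 = 213.

$213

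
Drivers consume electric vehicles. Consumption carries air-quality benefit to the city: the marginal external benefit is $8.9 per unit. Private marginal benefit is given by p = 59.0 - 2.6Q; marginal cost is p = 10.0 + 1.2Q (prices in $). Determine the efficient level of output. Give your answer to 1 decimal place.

Q* = 15.2

Social marginal benefit = demand + MEB = 67.9 - 2.6Q.
Set SMB = MC: 67.9 - 2.6Q = 10.0 + 1.2Q → Q* = 15.2368.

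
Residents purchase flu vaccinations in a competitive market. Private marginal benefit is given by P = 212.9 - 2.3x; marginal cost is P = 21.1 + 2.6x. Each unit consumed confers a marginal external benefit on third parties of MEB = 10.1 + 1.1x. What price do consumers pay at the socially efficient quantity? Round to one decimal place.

Social marginal benefit = demand + MEB = 223.0 - 1.2x.
Set SMB = MC: 223.0 - 1.2x = 21.1 + 2.6x → x* = 53.1316.
Consumer price on the demand curve at x*: 212.9 − 2.3×53.1316 = 90.6973.

P = 90.7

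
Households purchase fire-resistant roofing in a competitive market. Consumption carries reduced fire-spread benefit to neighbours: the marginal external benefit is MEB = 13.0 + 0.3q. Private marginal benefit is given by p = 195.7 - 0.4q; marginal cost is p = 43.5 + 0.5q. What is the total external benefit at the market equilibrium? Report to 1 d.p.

Market equilibrium (private): 43.5 + 0.5q = 195.7 - 0.4q → q_m = 169.1111.
Total external benefit = ∫₀^{q_m} (13.0 + 0.3q) dq = 13.0×169.1111 + ½×0.3×169.1111² = 6488.2289.

6488.2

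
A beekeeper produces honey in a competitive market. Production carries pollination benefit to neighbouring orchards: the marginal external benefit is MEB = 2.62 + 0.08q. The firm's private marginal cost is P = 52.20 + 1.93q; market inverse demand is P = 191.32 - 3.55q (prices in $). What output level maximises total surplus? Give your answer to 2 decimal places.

Social marginal cost = private MC − MEB = 49.58 + 1.85q.
Set SMC = demand: 49.58 + 1.85q = 191.32 - 3.55q → q* = 26.2481.

q* = 26.25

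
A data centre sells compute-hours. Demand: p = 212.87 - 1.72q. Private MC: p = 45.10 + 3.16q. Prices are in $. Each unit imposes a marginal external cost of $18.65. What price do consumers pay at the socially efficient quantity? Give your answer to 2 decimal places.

Social marginal cost = private MC + MEC = 63.75 + 3.16q.
Set SMC = demand: 63.75 + 3.16q = 212.87 - 1.72q → q* = 30.5574.
Consumer price on the demand curve at q*: 212.87 − 1.72×30.5574 = 160.3113.

P = $160.31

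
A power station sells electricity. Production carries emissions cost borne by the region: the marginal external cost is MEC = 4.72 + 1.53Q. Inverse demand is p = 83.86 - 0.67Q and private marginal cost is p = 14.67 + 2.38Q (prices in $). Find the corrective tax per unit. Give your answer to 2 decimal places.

tax = $26.26 per unit

Social marginal cost = private MC + MEC = 19.39 + 3.91Q.
Set SMC = demand: 19.39 + 3.91Q = 83.86 - 0.67Q → Q* = 14.0764.
The Pigouvian tax equals MEC at Q*: 4.72 + 1.53×14.0764 = 26.2569.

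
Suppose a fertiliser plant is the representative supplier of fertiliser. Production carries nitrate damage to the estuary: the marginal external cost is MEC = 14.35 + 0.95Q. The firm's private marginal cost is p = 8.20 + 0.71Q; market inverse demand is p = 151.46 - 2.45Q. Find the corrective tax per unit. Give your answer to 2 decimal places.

tax = 44.15 per unit

Social marginal cost = private MC + MEC = 22.55 + 1.66Q.
Set SMC = demand: 22.55 + 1.66Q = 151.46 - 2.45Q → Q* = 31.3650.
The Pigouvian tax equals MEC at Q*: 14.35 + 0.95×31.3650 = 44.1468.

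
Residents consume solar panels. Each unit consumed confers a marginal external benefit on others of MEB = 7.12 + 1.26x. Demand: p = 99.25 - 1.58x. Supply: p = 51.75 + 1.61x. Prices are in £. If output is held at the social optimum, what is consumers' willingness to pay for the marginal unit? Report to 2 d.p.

P = £54.54

Social marginal benefit = demand + MEB = 106.37 - 0.32x.
Set SMB = MC: 106.37 - 0.32x = 51.75 + 1.61x → x* = 28.3005.
Consumer price on the demand curve at x*: 99.25 − 1.58×28.3005 = 54.5352.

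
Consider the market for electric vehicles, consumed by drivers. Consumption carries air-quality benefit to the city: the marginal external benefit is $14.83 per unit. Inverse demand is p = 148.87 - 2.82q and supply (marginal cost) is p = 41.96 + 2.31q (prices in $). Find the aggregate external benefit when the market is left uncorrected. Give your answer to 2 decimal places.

$309.06

Market equilibrium (private): 41.96 + 2.31q = 148.87 - 2.82q → q_m = 20.8402.
Total external benefit = MEB × q_m = 14.83 × 20.8402 = 309.0602.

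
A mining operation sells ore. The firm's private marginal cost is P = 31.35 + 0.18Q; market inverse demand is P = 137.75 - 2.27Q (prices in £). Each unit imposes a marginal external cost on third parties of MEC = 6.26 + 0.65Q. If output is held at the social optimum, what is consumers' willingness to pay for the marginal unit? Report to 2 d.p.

P = £64.42

Social marginal cost = private MC + MEC = 37.61 + 0.83Q.
Set SMC = demand: 37.61 + 0.83Q = 137.75 - 2.27Q → Q* = 32.3032.
Consumer price on the demand curve at Q*: 137.75 − 2.27×32.3032 = 64.4217.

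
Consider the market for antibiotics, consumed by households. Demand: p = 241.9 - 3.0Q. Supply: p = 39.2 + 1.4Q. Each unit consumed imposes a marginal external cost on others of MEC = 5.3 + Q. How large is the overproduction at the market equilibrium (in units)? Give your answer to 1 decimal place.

Market equilibrium (private): 39.2 + 1.4Q = 241.9 - 3.0Q → Q_m = 46.0682.
Social marginal benefit = demand − MEC = 236.6 - 4.0Q.
Set SMB = MC: 236.6 - 4.0Q = 39.2 + 1.4Q → Q* = 36.5556.
Gap = |46.0682 − 36.5556| = 9.5126.

9.5 units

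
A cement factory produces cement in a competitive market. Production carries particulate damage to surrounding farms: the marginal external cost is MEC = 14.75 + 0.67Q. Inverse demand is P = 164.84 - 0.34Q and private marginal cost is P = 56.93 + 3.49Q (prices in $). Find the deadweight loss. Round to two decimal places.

Market equilibrium (private): 56.93 + 3.49Q = 164.84 - 0.34Q → Q_m = 28.1749.
Social marginal cost = private MC + MEC = 71.68 + 4.16Q.
Set SMC = demand: 71.68 + 4.16Q = 164.84 - 0.34Q → Q* = 20.7022.
The loss is the area between SMC and demand from Q* to Q_m; with linear curves that's a triangle of height MEC(Q_m).
DWL = ½ × 7.4727 × 33.6272 = 125.6430.

DWL = $125.64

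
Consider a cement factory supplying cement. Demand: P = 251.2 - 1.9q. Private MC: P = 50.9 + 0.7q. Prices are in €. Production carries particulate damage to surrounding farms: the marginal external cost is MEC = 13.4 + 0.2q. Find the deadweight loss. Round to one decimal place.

Market equilibrium (private): 50.9 + 0.7q = 251.2 - 1.9q → q_m = 77.0385.
Social marginal cost = private MC + MEC = 64.3 + 0.9q.
Set SMC = demand: 64.3 + 0.9q = 251.2 - 1.9q → q* = 66.7500.
The loss is the area between SMC and demand from q* to q_m; with linear curves that's a triangle of height MEC(q_m).
DWL = ½ × 10.2885 × 28.8077 = 148.1940.

DWL = €148.2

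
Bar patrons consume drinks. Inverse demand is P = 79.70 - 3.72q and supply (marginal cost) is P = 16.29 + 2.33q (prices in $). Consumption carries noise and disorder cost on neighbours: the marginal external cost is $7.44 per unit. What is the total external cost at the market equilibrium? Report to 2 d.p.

Market equilibrium (private): 16.29 + 2.33q = 79.70 - 3.72q → q_m = 10.4810.
Total external cost = MEC × q_m = 7.44 × 10.4810 = 77.9786.

$77.98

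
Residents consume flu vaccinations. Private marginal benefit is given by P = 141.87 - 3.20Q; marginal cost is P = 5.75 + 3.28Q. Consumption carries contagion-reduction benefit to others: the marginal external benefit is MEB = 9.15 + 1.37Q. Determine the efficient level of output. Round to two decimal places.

Social marginal benefit = demand + MEB = 151.02 - 1.83Q.
Set SMB = MC: 151.02 - 1.83Q = 5.75 + 3.28Q → Q* = 28.4286.

Q* = 28.43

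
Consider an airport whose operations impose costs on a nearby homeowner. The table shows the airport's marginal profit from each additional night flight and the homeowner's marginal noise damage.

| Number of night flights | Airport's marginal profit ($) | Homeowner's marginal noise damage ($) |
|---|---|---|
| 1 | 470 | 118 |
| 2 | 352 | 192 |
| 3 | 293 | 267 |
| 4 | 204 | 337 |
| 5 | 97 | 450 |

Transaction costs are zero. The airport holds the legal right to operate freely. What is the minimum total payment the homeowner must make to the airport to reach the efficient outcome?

$301

Left alone the airport would choose level 5 (marginal profit stays positive).
Efficient level: k* = 3 (marginal profit ≥ marginal noise damage through 3).
The homeowner must at least cover the airport's forgone profit from cutting 5→3: 204 + 97 = 301.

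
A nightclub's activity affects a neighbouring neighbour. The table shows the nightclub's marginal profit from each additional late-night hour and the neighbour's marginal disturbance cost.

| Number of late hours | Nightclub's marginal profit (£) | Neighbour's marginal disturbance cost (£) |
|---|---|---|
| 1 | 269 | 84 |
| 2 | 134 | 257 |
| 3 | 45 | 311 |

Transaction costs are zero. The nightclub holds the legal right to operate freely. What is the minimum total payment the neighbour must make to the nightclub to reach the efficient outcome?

£179

Left alone the nightclub would choose level 3 (marginal profit stays positive).
Efficient level: k* = 1 (marginal profit ≥ marginal disturbance cost through 1).
The neighbour must at least cover the nightclub's forgone profit from cutting 3→1: 134 + 45 = 179.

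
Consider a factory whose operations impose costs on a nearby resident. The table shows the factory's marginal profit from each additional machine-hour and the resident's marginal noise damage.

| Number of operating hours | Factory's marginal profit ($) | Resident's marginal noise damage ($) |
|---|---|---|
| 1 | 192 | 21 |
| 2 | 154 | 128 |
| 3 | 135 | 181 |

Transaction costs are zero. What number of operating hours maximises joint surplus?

2

Bargaining reaches the level where marginal profit last exceeds marginal noise damage.
That holds through level 2 (154 ≥ 128) but not at 3 (135 < 181).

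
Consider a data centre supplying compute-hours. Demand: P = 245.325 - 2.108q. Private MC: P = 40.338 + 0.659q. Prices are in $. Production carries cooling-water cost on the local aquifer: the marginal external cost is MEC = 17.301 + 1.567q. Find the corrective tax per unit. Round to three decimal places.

tax = $85.161 per unit

Social marginal cost = private MC + MEC = 57.639 + 2.226q.
Set SMC = demand: 57.639 + 2.226q = 245.325 - 2.108q → q* = 43.3055.
The Pigouvian tax equals MEC at q*: 17.301 + 1.567×43.3055 = 85.1607.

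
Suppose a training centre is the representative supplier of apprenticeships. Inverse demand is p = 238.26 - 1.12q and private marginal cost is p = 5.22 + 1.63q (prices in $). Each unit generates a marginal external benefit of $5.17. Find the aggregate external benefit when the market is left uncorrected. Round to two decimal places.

$438.12

Market equilibrium (private): 5.22 + 1.63q = 238.26 - 1.12q → q_m = 84.7418.
Total external benefit = MEB × q_m = 5.17 × 84.7418 = 438.1151.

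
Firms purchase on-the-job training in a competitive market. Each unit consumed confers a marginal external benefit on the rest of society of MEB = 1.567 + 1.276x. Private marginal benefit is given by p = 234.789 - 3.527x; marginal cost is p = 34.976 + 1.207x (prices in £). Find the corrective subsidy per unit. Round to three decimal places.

subsidy = £75.876 per unit

Social marginal benefit = demand + MEB = 236.356 - 2.251x.
Set SMB = MC: 236.356 - 2.251x = 34.976 + 1.207x → x* = 58.2360.
The Pigouvian subsidy equals MEB at x*: 1.567 + 1.276×58.2360 = 75.8761.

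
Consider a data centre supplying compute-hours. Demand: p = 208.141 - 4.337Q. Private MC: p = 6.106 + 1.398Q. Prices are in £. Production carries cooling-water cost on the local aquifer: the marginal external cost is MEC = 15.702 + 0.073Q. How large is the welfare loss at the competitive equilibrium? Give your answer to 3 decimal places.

Market equilibrium (private): 6.106 + 1.398Q = 208.141 - 4.337Q → Q_m = 35.2284.
Social marginal cost = private MC + MEC = 21.808 + 1.471Q.
Set SMC = demand: 21.808 + 1.471Q = 208.141 - 4.337Q → Q* = 32.0821.
The welfare-loss triangle has base |Q_m − Q*| and height MEC(Q_m) (the vertical gap between SMC and demand is zero at Q* and MEC at Q_m).
DWL = ½ × 3.1463 × 18.2737 = 28.7473.

DWL = £28.747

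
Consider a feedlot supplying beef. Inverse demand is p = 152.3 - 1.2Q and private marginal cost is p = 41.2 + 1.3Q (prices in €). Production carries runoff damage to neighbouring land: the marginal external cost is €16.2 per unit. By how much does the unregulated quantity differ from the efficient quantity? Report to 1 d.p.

6.5 units

Market equilibrium (private): 41.2 + 1.3Q = 152.3 - 1.2Q → Q_m = 44.4400.
Social marginal cost = private MC + MEC = 57.4 + 1.3Q.
Set SMC = demand: 57.4 + 1.3Q = 152.3 - 1.2Q → Q* = 37.9600.
Gap = |44.4400 − 37.9600| = 6.4800.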